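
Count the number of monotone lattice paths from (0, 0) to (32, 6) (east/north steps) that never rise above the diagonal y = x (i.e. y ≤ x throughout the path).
Number of paths = 2258739

By the reflection principle (André's argument), the number of monotone paths to (32, 6) with n ≤ m that never go above y = x is C(38, 32) − C(38, 33) = 2760681 − 501942 = 2258739.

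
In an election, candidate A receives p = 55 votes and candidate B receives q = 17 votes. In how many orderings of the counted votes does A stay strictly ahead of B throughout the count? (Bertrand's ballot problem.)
Strict-lead orderings = 7156451868600776

Total orderings of the 72 votes with 55 for A: C(72, 55) = 13559593014190944. By the Bertrand ballot formula (Cycle Lemma / reflection principle), the number of orderings in which A is strictly ahead of B throughout is (p − q)/(p + q) · C(p + q, p) = (55 − 17)/(55 + 17) · 13559593014190944 = 7156451868600776.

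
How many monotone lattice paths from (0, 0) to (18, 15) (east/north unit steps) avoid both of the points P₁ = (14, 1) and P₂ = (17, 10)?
Number of paths = 986514510

Inclusion–exclusion. Total paths: C(33, 18) = 1037158320. Through P₁: C(15, 14)·C(18, 4) = 45900. Through P₂: C(27, 17)·C(6, 1) = 50617710. Since P₁ is strictly southwest of P₂, a monotone path through both must visit P₁ then P₂; paths through both = C(15, 14)·C(12, 3)·C(6, 1) = 19800. Avoid both = 1037158320 − 45900 − 50617710 + 19800 = 986514510.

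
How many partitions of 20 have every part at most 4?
p(20, parts ≤ 4) = 108

Use the recurrence p(n, m) = p(n, m−1) + p(n−m, m): either the largest part is < m (count p(n, m−1)) or the largest part is exactly m (remove one copy of m, count p(n−m, m)). With p(0, ·) = 1 this gives p(20, parts ≤ 4) = 108. (By conjugating Young diagrams, this also counts partitions of 20 into at most 4 parts.)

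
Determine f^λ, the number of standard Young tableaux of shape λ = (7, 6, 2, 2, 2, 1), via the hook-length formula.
# SYT of shape (7, 6, 2, 2, 2, 1) = 81477396

Hook-length formula: f^λ = n! / Π hook(c), product over all cells c of the Young diagram. For λ = (7, 6, 2, 2, 2, 1), n = 20 boxes. Hook lengths by row (left-to-right, top-to-bottom): [12, 10, 6, 5, 4, 3, 1]; [10, 8, 4, 3, 2, 1]; [5, 3]; [4, 2]; [3, 1]; [1]. Product of hooks = 29859840000. So f^λ = 20! / 29859840000 = 2432902008176640000 / 29859840000 = 81477396.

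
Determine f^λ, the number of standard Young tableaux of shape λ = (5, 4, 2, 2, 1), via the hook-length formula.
# SYT of shape (5, 4, 2, 2, 1) = 68640

Hook-length formula: f^λ = n! / Π hook(c), product over all cells c of the Young diagram. For λ = (5, 4, 2, 2, 1), n = 14 boxes. Hook lengths by row (left-to-right, top-to-bottom): [9, 7, 4, 3, 1]; [7, 5, 2, 1]; [4, 2]; [3, 1]; [1]. Product of hooks = 1270080. So f^λ = 14! / 1270080 = 87178291200 / 1270080 = 68640.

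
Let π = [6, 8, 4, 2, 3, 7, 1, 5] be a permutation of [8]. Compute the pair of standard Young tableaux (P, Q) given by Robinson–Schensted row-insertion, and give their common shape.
P = [1, 3, 5] / [2, 7] / [4, 8] / [6];  Q = [1, 2, 6] / [3, 5] / [4, 8] / [7];  common shape = (3, 2, 2, 1)

Row-insert the values π_1, π_2, … into P one at a time, bumping the leftmost entry strictly greater than the inserted value down to the next row. The recording tableau Q records, in position (i, j), the step at which that cell was added to P.
  Insert 6 (step 1): P = [6];  Q = [1]
  Insert 8 (step 2): P = [6, 8];  Q = [1, 2]
  Insert 4 (step 3): P = [4, 8] / [6];  Q = [1, 2] / [3]
  Insert 2 (step 4): P = [2, 8] / [4] / [6];  Q = [1, 2] / [3] / [4]
  Insert 3 (step 5): P = [2, 3] / [4, 8] / [6];  Q = [1, 2] / [3, 5] / [4]
  Insert 7 (step 6): P = [2, 3, 7] / [4, 8] / [6];  Q = [1, 2, 6] / [3, 5] / [4]
  Insert 1 (step 7): P = [1, 3, 7] / [2, 8] / [4] / [6];  Q = [1, 2, 6] / [3, 5] / [4] / [7]
  Insert 5 (step 8): P = [1, 3, 5] / [2, 7] / [4, 8] / [6];  Q = [1, 2, 6] / [3, 5] / [4, 8] / [7]
Final shape: (3, 2, 2, 1).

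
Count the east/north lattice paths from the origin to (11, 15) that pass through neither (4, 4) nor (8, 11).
Number of paths = 3661610

Inclusion–exclusion. Total paths: C(26, 11) = 7726160. Through P₁: C(8, 4)·C(18, 7) = 2227680. Through P₂: C(19, 8)·C(7, 3) = 2645370. Since P₁ is strictly southwest of P₂, a monotone path through both must visit P₁ then P₂; paths through both = C(8, 4)·C(11, 4)·C(7, 3) = 808500. Avoid both = 7726160 − 2227680 − 2645370 + 808500 = 3661610.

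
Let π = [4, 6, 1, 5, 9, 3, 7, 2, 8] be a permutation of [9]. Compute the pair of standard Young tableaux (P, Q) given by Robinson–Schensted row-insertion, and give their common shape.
P = [1, 2, 7, 8] / [3, 5, 9] / [4] / [6];  Q = [1, 2, 5, 9] / [3, 4, 7] / [6] / [8];  common shape = (4, 3, 1, 1)

Row-insert the values π_1, π_2, … into P one at a time, bumping the leftmost entry strictly greater than the inserted value down to the next row. The recording tableau Q records, in position (i, j), the step at which that cell was added to P.
  Insert 4 (step 1): P = [4];  Q = [1]
  Insert 6 (step 2): P = [4, 6];  Q = [1, 2]
  Insert 1 (step 3): P = [1, 6] / [4];  Q = [1, 2] / [3]
  Insert 5 (step 4): P = [1, 5] / [4, 6];  Q = [1, 2] / [3, 4]
  Insert 9 (step 5): P = [1, 5, 9] / [4, 6];  Q = [1, 2, 5] / [3, 4]
  Insert 3 (step 6): P = [1, 3, 9] / [4, 5] / [6];  Q = [1, 2, 5] / [3, 4] / [6]
  Insert 7 (step 7): P = [1, 3, 7] / [4, 5, 9] / [6];  Q = [1, 2, 5] / [3, 4, 7] / [6]
  Insert 2 (step 8): P = [1, 2, 7] / [3, 5, 9] / [4] / [6];  Q = [1, 2, 5] / [3, 4, 7] / [6] / [8]
  Insert 8 (step 9): P = [1, 2, 7, 8] / [3, 5, 9] / [4] / [6];  Q = [1, 2, 5, 9] / [3, 4, 7] / [6] / [8]
Final shape: (4, 3, 1, 1).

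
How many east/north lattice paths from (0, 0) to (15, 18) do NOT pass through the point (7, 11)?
Number of paths = 832370880

Total paths from (0, 0) to (15, 18): C(33, 15) = 1037158320. Paths through (7, 11): (paths (0, 0) → (7, 11)) × (paths (7, 11) → (15, 18)) = C(18, 7) · C(15, 8) = 31824 · 6435 = 204787440. Avoidance count = 1037158320 − 204787440 = 832370880.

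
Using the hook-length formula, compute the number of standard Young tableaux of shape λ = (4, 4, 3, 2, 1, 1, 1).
# SYT of shape (4, 4, 3, 2, 1, 1, 1) = 512512

Hook-length formula: f^λ = n! / Π hook(c), product over all cells c of the Young diagram. For λ = (4, 4, 3, 2, 1, 1, 1), n = 16 boxes. Hook lengths by row (left-to-right, top-to-bottom): [10, 6, 4, 2]; [9, 5, 3, 1]; [7, 3, 1]; [5, 1]; [3]; [2]; [1]. Product of hooks = 40824000. So f^λ = 16! / 40824000 = 20922789888000 / 40824000 = 512512.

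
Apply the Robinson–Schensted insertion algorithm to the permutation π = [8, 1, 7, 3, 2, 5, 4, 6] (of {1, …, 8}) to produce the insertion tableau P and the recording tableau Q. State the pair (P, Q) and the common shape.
P = [1, 2, 4, 6] / [3, 5] / [7] / [8];  Q = [1, 3, 6, 8] / [2, 7] / [4] / [5];  common shape = (4, 2, 1, 1)

Row-insert the values π_1, π_2, … into P one at a time, bumping the leftmost entry strictly greater than the inserted value down to the next row. The recording tableau Q records, in position (i, j), the step at which that cell was added to P.
  Insert 8 (step 1): P = [8];  Q = [1]
  Insert 1 (step 2): P = [1] / [8];  Q = [1] / [2]
  Insert 7 (step 3): P = [1, 7] / [8];  Q = [1, 3] / [2]
  Insert 3 (step 4): P = [1, 3] / [7] / [8];  Q = [1, 3] / [2] / [4]
  Insert 2 (step 5): P = [1, 2] / [3] / [7] / [8];  Q = [1, 3] / [2] / [4] / [5]
  Insert 5 (step 6): P = [1, 2, 5] / [3] / [7] / [8];  Q = [1, 3, 6] / [2] / [4] / [5]
  Insert 4 (step 7): P = [1, 2, 4] / [3, 5] / [7] / [8];  Q = [1, 3, 6] / [2, 7] / [4] / [5]
  Insert 6 (step 8): P = [1, 2, 4, 6] / [3, 5] / [7] / [8];  Q = [1, 3, 6, 8] / [2, 7] / [4] / [5]
Final shape: (4, 2, 1, 1).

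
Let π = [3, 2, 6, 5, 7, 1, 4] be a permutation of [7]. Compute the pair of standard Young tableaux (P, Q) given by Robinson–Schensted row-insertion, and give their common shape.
P = [1, 4, 7] / [2, 5] / [3, 6];  Q = [1, 3, 5] / [2, 4] / [6, 7];  common shape = (3, 2, 2)

Row-insert the values π_1, π_2, … into P one at a time, bumping the leftmost entry strictly greater than the inserted value down to the next row. The recording tableau Q records, in position (i, j), the step at which that cell was added to P.
  Insert 3 (step 1): P = [3];  Q = [1]
  Insert 2 (step 2): P = [2] / [3];  Q = [1] / [2]
  Insert 6 (step 3): P = [2, 6] / [3];  Q = [1, 3] / [2]
  Insert 5 (step 4): P = [2, 5] / [3, 6];  Q = [1, 3] / [2, 4]
  Insert 7 (step 5): P = [2, 5, 7] / [3, 6];  Q = [1, 3, 5] / [2, 4]
  Insert 1 (step 6): P = [1, 5, 7] / [2, 6] / [3];  Q = [1, 3, 5] / [2, 4] / [6]
  Insert 4 (step 7): P = [1, 4, 7] / [2, 5] / [3, 6];  Q = [1, 3, 5] / [2, 4] / [6, 7]
Final shape: (3, 2, 2).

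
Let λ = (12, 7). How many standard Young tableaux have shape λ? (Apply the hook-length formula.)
# SYT of shape (12, 7) = 23256

Hook-length formula: f^λ = n! / Π hook(c), product over all cells c of the Young diagram. For λ = (12, 7), n = 19 boxes. Hook lengths by row (left-to-right, top-to-bottom): [13, 12, 11, 10, 9, 8, 7, 5, 4, 3, 2, 1]; [7, 6, 5, 4, 3, 2, 1]. Product of hooks = 5230697472000. So f^λ = 19! / 5230697472000 = 121645100408832000 / 5230697472000 = 23256.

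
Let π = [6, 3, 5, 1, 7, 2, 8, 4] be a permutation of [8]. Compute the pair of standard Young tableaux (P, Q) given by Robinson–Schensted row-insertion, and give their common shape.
P = [1, 2, 4, 8] / [3, 5, 7] / [6];  Q = [1, 3, 5, 7] / [2, 6, 8] / [4];  common shape = (4, 3, 1)

Row-insert the values π_1, π_2, … into P one at a time, bumping the leftmost entry strictly greater than the inserted value down to the next row. The recording tableau Q records, in position (i, j), the step at which that cell was added to P.
  Insert 6 (step 1): P = [6];  Q = [1]
  Insert 3 (step 2): P = [3] / [6];  Q = [1] / [2]
  Insert 5 (step 3): P = [3, 5] / [6];  Q = [1, 3] / [2]
  Insert 1 (step 4): P = [1, 5] / [3] / [6];  Q = [1, 3] / [2] / [4]
  Insert 7 (step 5): P = [1, 5, 7] / [3] / [6];  Q = [1, 3, 5] / [2] / [4]
  Insert 2 (step 6): P = [1, 2, 7] / [3, 5] / [6];  Q = [1, 3, 5] / [2, 6] / [4]
  Insert 8 (step 7): P = [1, 2, 7, 8] / [3, 5] / [6];  Q = [1, 3, 5, 7] / [2, 6] / [4]
  Insert 4 (step 8): P = [1, 2, 4, 8] / [3, 5, 7] / [6];  Q = [1, 3, 5, 7] / [2, 6, 8] / [4]
Final shape: (4, 3, 1).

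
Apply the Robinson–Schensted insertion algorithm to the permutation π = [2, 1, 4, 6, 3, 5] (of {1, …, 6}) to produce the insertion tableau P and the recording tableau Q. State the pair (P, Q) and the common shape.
P = [1, 3, 5] / [2, 4, 6];  Q = [1, 3, 4] / [2, 5, 6];  common shape = (3, 3)

Row-insert the values π_1, π_2, … into P one at a time, bumping the leftmost entry strictly greater than the inserted value down to the next row. The recording tableau Q records, in position (i, j), the step at which that cell was added to P.
  Insert 2 (step 1): P = [2];  Q = [1]
  Insert 1 (step 2): P = [1] / [2];  Q = [1] / [2]
  Insert 4 (step 3): P = [1, 4] / [2];  Q = [1, 3] / [2]
  Insert 6 (step 4): P = [1, 4, 6] / [2];  Q = [1, 3, 4] / [2]
  Insert 3 (step 5): P = [1, 3, 6] / [2, 4];  Q = [1, 3, 4] / [2, 5]
  Insert 5 (step 6): P = [1, 3, 5] / [2, 4, 6];  Q = [1, 3, 4] / [2, 5, 6]
Final shape: (3, 3).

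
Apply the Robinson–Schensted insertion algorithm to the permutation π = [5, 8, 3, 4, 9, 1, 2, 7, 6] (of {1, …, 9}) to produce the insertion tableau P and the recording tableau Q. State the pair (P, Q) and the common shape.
P = [1, 2, 6] / [3, 4, 7] / [5, 8, 9];  Q = [1, 2, 5] / [3, 4, 8] / [6, 7, 9];  common shape = (3, 3, 3)

Row-insert the values π_1, π_2, … into P one at a time, bumping the leftmost entry strictly greater than the inserted value down to the next row. The recording tableau Q records, in position (i, j), the step at which that cell was added to P.
  Insert 5 (step 1): P = [5];  Q = [1]
  Insert 8 (step 2): P = [5, 8];  Q = [1, 2]
  Insert 3 (step 3): P = [3, 8] / [5];  Q = [1, 2] / [3]
  Insert 4 (step 4): P = [3, 4] / [5, 8];  Q = [1, 2] / [3, 4]
  Insert 9 (step 5): P = [3, 4, 9] / [5, 8];  Q = [1, 2, 5] / [3, 4]
  Insert 1 (step 6): P = [1, 4, 9] / [3, 8] / [5];  Q = [1, 2, 5] / [3, 4] / [6]
  Insert 2 (step 7): P = [1, 2, 9] / [3, 4] / [5, 8];  Q = [1, 2, 5] / [3, 4] / [6, 7]
  Insert 7 (step 8): P = [1, 2, 7] / [3, 4, 9] / [5, 8];  Q = [1, 2, 5] / [3, 4, 8] / [6, 7]
  Insert 6 (step 9): P = [1, 2, 6] / [3, 4, 7] / [5, 8, 9];  Q = [1, 2, 5] / [3, 4, 8] / [6, 7, 9]
Final shape: (3, 3, 3).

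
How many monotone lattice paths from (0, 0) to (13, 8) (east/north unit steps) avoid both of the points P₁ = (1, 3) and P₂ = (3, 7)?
Number of paths = 178078

Inclusion–exclusion. Total paths: C(21, 13) = 203490. Through P₁: C(4, 1)·C(17, 12) = 24752. Through P₂: C(10, 3)·C(11, 10) = 1320. Since P₁ is strictly southwest of P₂, a monotone path through both must visit P₁ then P₂; paths through both = C(4, 1)·C(6, 2)·C(11, 10) = 660. Avoid both = 203490 − 24752 − 1320 + 660 = 178078.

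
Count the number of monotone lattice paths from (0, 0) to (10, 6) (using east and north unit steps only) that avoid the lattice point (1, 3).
Number of paths = 7128

Total paths from (0, 0) to (10, 6): C(16, 10) = 8008. Paths through (1, 3): (paths (0, 0) → (1, 3)) × (paths (1, 3) → (10, 6)) = C(4, 1) · C(12, 9) = 4 · 220 = 880. Avoidance count = 8008 − 880 = 7128.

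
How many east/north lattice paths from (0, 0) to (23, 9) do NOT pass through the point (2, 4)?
Number of paths = 27062100

Total paths from (0, 0) to (23, 9): C(32, 23) = 28048800. Paths through (2, 4): (paths (0, 0) → (2, 4)) × (paths (2, 4) → (23, 9)) = C(6, 2) · C(26, 21) = 15 · 65780 = 986700. Avoidance count = 28048800 − 986700 = 27062100.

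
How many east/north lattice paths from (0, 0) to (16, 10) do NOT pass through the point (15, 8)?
Number of paths = 3840793

Total paths from (0, 0) to (16, 10): C(26, 16) = 5311735. Paths through (15, 8): (paths (0, 0) → (15, 8)) × (paths (15, 8) → (16, 10)) = C(23, 15) · C(3, 1) = 490314 · 3 = 1470942. Avoidance count = 5311735 − 1470942 = 3840793.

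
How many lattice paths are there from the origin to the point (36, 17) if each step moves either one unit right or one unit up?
Number of paths = 32308782859535

A monotone lattice path from (0, 0) to (36, 17) consists of 36 east steps and 17 north steps in some order, so it is determined by which 36 of the 53 steps are east. The count is C(53, 36) = 32308782859535.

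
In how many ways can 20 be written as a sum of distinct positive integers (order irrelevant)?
q(20) = 64

A partition into distinct parts is a strictly decreasing sequence summing to n. The recurrence d(n, m) = d(n, m−1) + d(n−m, m−1) (use part m at most once) with q(n) = d(n, n) gives q(20) = 64. (Euler's theorem: # distinct-part partitions = # odd-part partitions.)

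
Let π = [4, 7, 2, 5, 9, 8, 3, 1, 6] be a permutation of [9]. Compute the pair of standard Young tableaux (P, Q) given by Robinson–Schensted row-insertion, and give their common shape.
P = [1, 3, 6] / [2, 5, 8] / [4, 9] / [7];  Q = [1, 2, 5] / [3, 4, 6] / [7, 9] / [8];  common shape = (3, 3, 2, 1)

Row-insert the values π_1, π_2, … into P one at a time, bumping the leftmost entry strictly greater than the inserted value down to the next row. The recording tableau Q records, in position (i, j), the step at which that cell was added to P.
  Insert 4 (step 1): P = [4];  Q = [1]
  Insert 7 (step 2): P = [4, 7];  Q = [1, 2]
  Insert 2 (step 3): P = [2, 7] / [4];  Q = [1, 2] / [3]
  Insert 5 (step 4): P = [2, 5] / [4, 7];  Q = [1, 2] / [3, 4]
  Insert 9 (step 5): P = [2, 5, 9] / [4, 7];  Q = [1, 2, 5] / [3, 4]
  Insert 8 (step 6): P = [2, 5, 8] / [4, 7, 9];  Q = [1, 2, 5] / [3, 4, 6]
  Insert 3 (step 7): P = [2, 3, 8] / [4, 5, 9] / [7];  Q = [1, 2, 5] / [3, 4, 6] / [7]
  Insert 1 (step 8): P = [1, 3, 8] / [2, 5, 9] / [4] / [7];  Q = [1, 2, 5] / [3, 4, 6] / [7] / [8]
  Insert 6 (step 9): P = [1, 3, 6] / [2, 5, 8] / [4, 9] / [7];  Q = [1, 2, 5] / [3, 4, 6] / [7, 9] / [8]
Final shape: (3, 3, 2, 1).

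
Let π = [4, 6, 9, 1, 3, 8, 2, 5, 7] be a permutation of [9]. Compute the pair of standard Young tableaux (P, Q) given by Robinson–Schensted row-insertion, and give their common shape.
P = [1, 2, 5, 7] / [3, 6, 8] / [4, 9];  Q = [1, 2, 3, 9] / [4, 5, 6] / [7, 8];  common shape = (4, 3, 2)

Row-insert the values π_1, π_2, … into P one at a time, bumping the leftmost entry strictly greater than the inserted value down to the next row. The recording tableau Q records, in position (i, j), the step at which that cell was added to P.
  Insert 4 (step 1): P = [4];  Q = [1]
  Insert 6 (step 2): P = [4, 6];  Q = [1, 2]
  Insert 9 (step 3): P = [4, 6, 9];  Q = [1, 2, 3]
  Insert 1 (step 4): P = [1, 6, 9] / [4];  Q = [1, 2, 3] / [4]
  Insert 3 (step 5): P = [1, 3, 9] / [4, 6];  Q = [1, 2, 3] / [4, 5]
  Insert 8 (step 6): P = [1, 3, 8] / [4, 6, 9];  Q = [1, 2, 3] / [4, 5, 6]
  Insert 2 (step 7): P = [1, 2, 8] / [3, 6, 9] / [4];  Q = [1, 2, 3] / [4, 5, 6] / [7]
  Insert 5 (step 8): P = [1, 2, 5] / [3, 6, 8] / [4, 9];  Q = [1, 2, 3] / [4, 5, 6] / [7, 8]
  Insert 7 (step 9): P = [1, 2, 5, 7] / [3, 6, 8] / [4, 9];  Q = [1, 2, 3, 9] / [4, 5, 6] / [7, 8]
Final shape: (4, 3, 2).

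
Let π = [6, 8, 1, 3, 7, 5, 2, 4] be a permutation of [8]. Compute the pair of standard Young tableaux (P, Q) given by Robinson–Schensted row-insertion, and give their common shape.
P = [1, 2, 4] / [3, 5] / [6, 7] / [8];  Q = [1, 2, 5] / [3, 4] / [6, 8] / [7];  common shape = (3, 2, 2, 1)

Row-insert the values π_1, π_2, … into P one at a time, bumping the leftmost entry strictly greater than the inserted value down to the next row. The recording tableau Q records, in position (i, j), the step at which that cell was added to P.
  Insert 6 (step 1): P = [6];  Q = [1]
  Insert 8 (step 2): P = [6, 8];  Q = [1, 2]
  Insert 1 (step 3): P = [1, 8] / [6];  Q = [1, 2] / [3]
  Insert 3 (step 4): P = [1, 3] / [6, 8];  Q = [1, 2] / [3, 4]
  Insert 7 (step 5): P = [1, 3, 7] / [6, 8];  Q = [1, 2, 5] / [3, 4]
  Insert 5 (step 6): P = [1, 3, 5] / [6, 7] / [8];  Q = [1, 2, 5] / [3, 4] / [6]
  Insert 2 (step 7): P = [1, 2, 5] / [3, 7] / [6] / [8];  Q = [1, 2, 5] / [3, 4] / [6] / [7]
  Insert 4 (step 8): P = [1, 2, 4] / [3, 5] / [6, 7] / [8];  Q = [1, 2, 5] / [3, 4] / [6, 8] / [7]
Final shape: (3, 2, 2, 1).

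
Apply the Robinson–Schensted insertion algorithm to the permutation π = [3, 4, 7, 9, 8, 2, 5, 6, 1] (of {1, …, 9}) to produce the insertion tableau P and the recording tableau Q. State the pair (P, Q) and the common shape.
P = [1, 4, 5, 6] / [2, 7, 8] / [3] / [9];  Q = [1, 2, 3, 4] / [5, 7, 8] / [6] / [9];  common shape = (4, 3, 1, 1)

Row-insert the values π_1, π_2, … into P one at a time, bumping the leftmost entry strictly greater than the inserted value down to the next row. The recording tableau Q records, in position (i, j), the step at which that cell was added to P.
  Insert 3 (step 1): P = [3];  Q = [1]
  Insert 4 (step 2): P = [3, 4];  Q = [1, 2]
  Insert 7 (step 3): P = [3, 4, 7];  Q = [1, 2, 3]
  Insert 9 (step 4): P = [3, 4, 7, 9];  Q = [1, 2, 3, 4]
  Insert 8 (step 5): P = [3, 4, 7, 8] / [9];  Q = [1, 2, 3, 4] / [5]
  Insert 2 (step 6): P = [2, 4, 7, 8] / [3] / [9];  Q = [1, 2, 3, 4] / [5] / [6]
  Insert 5 (step 7): P = [2, 4, 5, 8] / [3, 7] / [9];  Q = [1, 2, 3, 4] / [5, 7] / [6]
  Insert 6 (step 8): P = [2, 4, 5, 6] / [3, 7, 8] / [9];  Q = [1, 2, 3, 4] / [5, 7, 8] / [6]
  Insert 1 (step 9): P = [1, 4, 5, 6] / [2, 7, 8] / [3] / [9];  Q = [1, 2, 3, 4] / [5, 7, 8] / [6] / [9]
Final shape: (4, 3, 1, 1).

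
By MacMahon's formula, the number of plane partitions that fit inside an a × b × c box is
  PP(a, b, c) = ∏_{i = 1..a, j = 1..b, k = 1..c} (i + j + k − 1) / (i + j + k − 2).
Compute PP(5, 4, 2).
PP(5, 4, 2) = 5292

Evaluate the triple product over i = 1..5, j = 1..4, k = 1..2. The factors are (2/1) · (3/2) · (3/2) · (4/3) · (4/3) · (5/4) · (5/4) · (6/5) · … (40 factors total). The numerators and denominators telescope so the product is an integer; carrying out the multiplication exactly gives PP(5, 4, 2) = 5292.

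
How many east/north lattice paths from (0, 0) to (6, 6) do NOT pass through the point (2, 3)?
Number of paths = 574

Total paths from (0, 0) to (6, 6): C(12, 6) = 924. Paths through (2, 3): (paths (0, 0) → (2, 3)) × (paths (2, 3) → (6, 6)) = C(5, 2) · C(7, 4) = 10 · 35 = 350. Avoidance count = 924 − 350 = 574.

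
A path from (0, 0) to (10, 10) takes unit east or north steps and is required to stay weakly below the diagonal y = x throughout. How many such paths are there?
Number of paths = 16796

By the reflection principle (André's argument), the number of monotone paths to (10, 10) with n ≤ m that never go above y = x is C(20, 10) − C(20, 11) = 184756 − 167960 = 16796.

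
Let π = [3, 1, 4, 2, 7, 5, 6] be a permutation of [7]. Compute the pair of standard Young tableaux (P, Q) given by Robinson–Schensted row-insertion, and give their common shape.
P = [1, 2, 5, 6] / [3, 4, 7];  Q = [1, 3, 5, 7] / [2, 4, 6];  common shape = (4, 3)

Row-insert the values π_1, π_2, … into P one at a time, bumping the leftmost entry strictly greater than the inserted value down to the next row. The recording tableau Q records, in position (i, j), the step at which that cell was added to P.
  Insert 3 (step 1): P = [3];  Q = [1]
  Insert 1 (step 2): P = [1] / [3];  Q = [1] / [2]
  Insert 4 (step 3): P = [1, 4] / [3];  Q = [1, 3] / [2]
  Insert 2 (step 4): P = [1, 2] / [3, 4];  Q = [1, 3] / [2, 4]
  Insert 7 (step 5): P = [1, 2, 7] / [3, 4];  Q = [1, 3, 5] / [2, 4]
  Insert 5 (step 6): P = [1, 2, 5] / [3, 4, 7];  Q = [1, 3, 5] / [2, 4, 6]
  Insert 6 (step 7): P = [1, 2, 5, 6] / [3, 4, 7];  Q = [1, 3, 5, 7] / [2, 4, 6]
Final shape: (4, 3).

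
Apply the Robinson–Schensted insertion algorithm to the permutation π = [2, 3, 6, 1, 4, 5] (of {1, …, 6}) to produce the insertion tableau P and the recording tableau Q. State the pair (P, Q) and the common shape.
P = [1, 3, 4, 5] / [2, 6];  Q = [1, 2, 3, 6] / [4, 5];  common shape = (4, 2)

Row-insert the values π_1, π_2, … into P one at a time, bumping the leftmost entry strictly greater than the inserted value down to the next row. The recording tableau Q records, in position (i, j), the step at which that cell was added to P.
  Insert 2 (step 1): P = [2];  Q = [1]
  Insert 3 (step 2): P = [2, 3];  Q = [1, 2]
  Insert 6 (step 3): P = [2, 3, 6];  Q = [1, 2, 3]
  Insert 1 (step 4): P = [1, 3, 6] / [2];  Q = [1, 2, 3] / [4]
  Insert 4 (step 5): P = [1, 3, 4] / [2, 6];  Q = [1, 2, 3] / [4, 5]
  Insert 5 (step 6): P = [1, 3, 4, 5] / [2, 6];  Q = [1, 2, 3, 6] / [4, 5]
Final shape: (4, 2).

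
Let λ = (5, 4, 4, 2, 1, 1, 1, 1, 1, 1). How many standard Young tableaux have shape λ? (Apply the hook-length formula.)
# SYT of shape (5, 4, 4, 2, 1, 1, 1, 1, 1, 1) = 142849980

Hook-length formula: f^λ = n! / Π hook(c), product over all cells c of the Young diagram. For λ = (5, 4, 4, 2, 1, 1, 1, 1, 1, 1), n = 21 boxes. Hook lengths by row (left-to-right, top-to-bottom): [14, 7, 5, 4, 1]; [12, 5, 3, 2]; [11, 4, 2, 1]; [8, 1]; [6]; [5]; [4]; [3]; [2]; [1]. Product of hooks = 357654528000. So f^λ = 21! / 357654528000 = 51090942171709440000 / 357654528000 = 142849980.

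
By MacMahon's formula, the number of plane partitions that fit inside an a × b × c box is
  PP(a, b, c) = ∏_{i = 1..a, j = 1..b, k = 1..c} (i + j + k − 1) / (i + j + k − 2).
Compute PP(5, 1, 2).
PP(5, 1, 2) = 21

Evaluate the triple product over i = 1..5, j = 1..1, k = 1..2. The factors are (2/1) · (3/2) · (3/2) · (4/3) · (4/3) · (5/4) · (5/4) · (6/5) · … (10 factors total). The numerators and denominators telescope so the product is an integer; carrying out the multiplication exactly gives PP(5, 1, 2) = 21.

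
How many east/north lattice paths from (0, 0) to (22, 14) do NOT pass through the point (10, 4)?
Number of paths = 3149004554

Total paths from (0, 0) to (22, 14): C(36, 22) = 3796297200. Paths through (10, 4): (paths (0, 0) → (10, 4)) × (paths (10, 4) → (22, 14)) = C(14, 10) · C(22, 12) = 1001 · 646646 = 647292646. Avoidance count = 3796297200 − 647292646 = 3149004554.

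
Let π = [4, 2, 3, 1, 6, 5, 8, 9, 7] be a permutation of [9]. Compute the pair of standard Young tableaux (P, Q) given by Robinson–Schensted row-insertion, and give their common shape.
P = [1, 3, 5, 7, 9] / [2, 6, 8] / [4];  Q = [1, 3, 5, 7, 8] / [2, 6, 9] / [4];  common shape = (5, 3, 1)

Row-insert the values π_1, π_2, … into P one at a time, bumping the leftmost entry strictly greater than the inserted value down to the next row. The recording tableau Q records, in position (i, j), the step at which that cell was added to P.
  Insert 4 (step 1): P = [4];  Q = [1]
  Insert 2 (step 2): P = [2] / [4];  Q = [1] / [2]
  Insert 3 (step 3): P = [2, 3] / [4];  Q = [1, 3] / [2]
  Insert 1 (step 4): P = [1, 3] / [2] / [4];  Q = [1, 3] / [2] / [4]
  Insert 6 (step 5): P = [1, 3, 6] / [2] / [4];  Q = [1, 3, 5] / [2] / [4]
  Insert 5 (step 6): P = [1, 3, 5] / [2, 6] / [4];  Q = [1, 3, 5] / [2, 6] / [4]
  Insert 8 (step 7): P = [1, 3, 5, 8] / [2, 6] / [4];  Q = [1, 3, 5, 7] / [2, 6] / [4]
  Insert 9 (step 8): P = [1, 3, 5, 8, 9] / [2, 6] / [4];  Q = [1, 3, 5, 7, 8] / [2, 6] / [4]
  Insert 7 (step 9): P = [1, 3, 5, 7, 9] / [2, 6, 8] / [4];  Q = [1, 3, 5, 7, 8] / [2, 6, 9] / [4]
Final shape: (5, 3, 1).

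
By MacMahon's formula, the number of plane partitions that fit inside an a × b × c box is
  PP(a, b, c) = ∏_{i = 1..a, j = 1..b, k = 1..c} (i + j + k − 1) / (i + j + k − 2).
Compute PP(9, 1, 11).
PP(9, 1, 11) = 167960

Evaluate the triple product over i = 1..9, j = 1..1, k = 1..11. The factors are (2/1) · (3/2) · (4/3) · (5/4) · (6/5) · (7/6) · (8/7) · (9/8) · … (99 factors total). The numerators and denominators telescope so the product is an integer; carrying out the multiplication exactly gives PP(9, 1, 11) = 167960.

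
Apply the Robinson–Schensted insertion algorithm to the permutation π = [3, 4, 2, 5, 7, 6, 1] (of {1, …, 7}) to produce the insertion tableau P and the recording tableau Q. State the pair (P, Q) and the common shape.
P = [1, 4, 5, 6] / [2, 7] / [3];  Q = [1, 2, 4, 5] / [3, 6] / [7];  common shape = (4, 2, 1)

Row-insert the values π_1, π_2, … into P one at a time, bumping the leftmost entry strictly greater than the inserted value down to the next row. The recording tableau Q records, in position (i, j), the step at which that cell was added to P.
  Insert 3 (step 1): P = [3];  Q = [1]
  Insert 4 (step 2): P = [3, 4];  Q = [1, 2]
  Insert 2 (step 3): P = [2, 4] / [3];  Q = [1, 2] / [3]
  Insert 5 (step 4): P = [2, 4, 5] / [3];  Q = [1, 2, 4] / [3]
  Insert 7 (step 5): P = [2, 4, 5, 7] / [3];  Q = [1, 2, 4, 5] / [3]
  Insert 6 (step 6): P = [2, 4, 5, 6] / [3, 7];  Q = [1, 2, 4, 5] / [3, 6]
  Insert 1 (step 7): P = [1, 4, 5, 6] / [2, 7] / [3];  Q = [1, 2, 4, 5] / [3, 6] / [7]
Final shape: (4, 2, 1).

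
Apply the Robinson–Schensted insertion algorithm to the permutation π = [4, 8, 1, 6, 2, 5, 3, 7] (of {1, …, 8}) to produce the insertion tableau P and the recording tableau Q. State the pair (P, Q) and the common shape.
P = [1, 2, 3, 7] / [4, 5] / [6] / [8];  Q = [1, 2, 6, 8] / [3, 4] / [5] / [7];  common shape = (4, 2, 1, 1)

Row-insert the values π_1, π_2, … into P one at a time, bumping the leftmost entry strictly greater than the inserted value down to the next row. The recording tableau Q records, in position (i, j), the step at which that cell was added to P.
  Insert 4 (step 1): P = [4];  Q = [1]
  Insert 8 (step 2): P = [4, 8];  Q = [1, 2]
  Insert 1 (step 3): P = [1, 8] / [4];  Q = [1, 2] / [3]
  Insert 6 (step 4): P = [1, 6] / [4, 8];  Q = [1, 2] / [3, 4]
  Insert 2 (step 5): P = [1, 2] / [4, 6] / [8];  Q = [1, 2] / [3, 4] / [5]
  Insert 5 (step 6): P = [1, 2, 5] / [4, 6] / [8];  Q = [1, 2, 6] / [3, 4] / [5]
  Insert 3 (step 7): P = [1, 2, 3] / [4, 5] / [6] / [8];  Q = [1, 2, 6] / [3, 4] / [5] / [7]
  Insert 7 (step 8): P = [1, 2, 3, 7] / [4, 5] / [6] / [8];  Q = [1, 2, 6, 8] / [3, 4] / [5] / [7]
Final shape: (4, 2, 1, 1).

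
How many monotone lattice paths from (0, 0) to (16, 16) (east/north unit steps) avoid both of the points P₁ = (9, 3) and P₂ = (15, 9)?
Number of paths = 575192198

Inclusion–exclusion. Total paths: C(32, 16) = 601080390. Through P₁: C(12, 9)·C(20, 7) = 17054400. Through P₂: C(24, 15)·C(8, 1) = 10460032. Since P₁ is strictly southwest of P₂, a monotone path through both must visit P₁ then P₂; paths through both = C(12, 9)·C(12, 6)·C(8, 1) = 1626240. Avoid both = 601080390 − 17054400 − 10460032 + 1626240 = 575192198.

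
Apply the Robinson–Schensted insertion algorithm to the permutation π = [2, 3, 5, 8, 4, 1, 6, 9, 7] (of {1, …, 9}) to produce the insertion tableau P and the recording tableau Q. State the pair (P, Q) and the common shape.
P = [1, 3, 4, 6, 7] / [2, 8, 9] / [5];  Q = [1, 2, 3, 4, 8] / [5, 7, 9] / [6];  common shape = (5, 3, 1)

Row-insert the values π_1, π_2, … into P one at a time, bumping the leftmost entry strictly greater than the inserted value down to the next row. The recording tableau Q records, in position (i, j), the step at which that cell was added to P.
  Insert 2 (step 1): P = [2];  Q = [1]
  Insert 3 (step 2): P = [2, 3];  Q = [1, 2]
  Insert 5 (step 3): P = [2, 3, 5];  Q = [1, 2, 3]
  Insert 8 (step 4): P = [2, 3, 5, 8];  Q = [1, 2, 3, 4]
  Insert 4 (step 5): P = [2, 3, 4, 8] / [5];  Q = [1, 2, 3, 4] / [5]
  Insert 1 (step 6): P = [1, 3, 4, 8] / [2] / [5];  Q = [1, 2, 3, 4] / [5] / [6]
  Insert 6 (step 7): P = [1, 3, 4, 6] / [2, 8] / [5];  Q = [1, 2, 3, 4] / [5, 7] / [6]
  Insert 9 (step 8): P = [1, 3, 4, 6, 9] / [2, 8] / [5];  Q = [1, 2, 3, 4, 8] / [5, 7] / [6]
  Insert 7 (step 9): P = [1, 3, 4, 6, 7] / [2, 8, 9] / [5];  Q = [1, 2, 3, 4, 8] / [5, 7, 9] / [6]
Final shape: (5, 3, 1).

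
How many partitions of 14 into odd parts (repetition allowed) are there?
p_odd(14) = 22

Partitions of 14 using only odd parts 1, 3, 5, …: 13+1, 11+3, 11+1+1+1, 9+5, 9+3+1+1, 9+1+1+1+1+1, 7+7, 7+5+1+1, 7+3+3+1, 7+3+1+1+1+1, 7+1+1+1+1+1+1+1, 5+5+3+1, 5+5+1+1+1+1, 5+3+3+3, 5+3+3+1+1+1, 5+3+1+1+1+1+1+1, 5+1+1+1+1+1+1+1+1+1, 3+3+3+3+1+1, 3+3+3+1+1+1+1+1, 3+3+1+1+1+1+1+1+1+1, 3+1+1+1+1+1+1+1+1+1+1+1, 1+1+1+1+1+1+1+1+1+1+1+1+1+1. There are 22. (Euler: this equals q(14), the number of distinct-part partitions.)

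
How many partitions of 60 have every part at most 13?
p(60, parts ≤ 13) = 414624

Use the recurrence p(n, m) = p(n, m−1) + p(n−m, m): either the largest part is < m (count p(n, m−1)) or the largest part is exactly m (remove one copy of m, count p(n−m, m)). With p(0, ·) = 1 this gives p(60, parts ≤ 13) = 414624. (By conjugating Young diagrams, this also counts partitions of 60 into at most 13 parts.)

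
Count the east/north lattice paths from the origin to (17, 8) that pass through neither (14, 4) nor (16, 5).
Number of paths = 929799

Inclusion–exclusion. Total paths: C(25, 17) = 1081575. Through P₁: C(18, 14)·C(7, 3) = 107100. Through P₂: C(21, 16)·C(4, 1) = 81396. Since P₁ is strictly southwest of P₂, a monotone path through both must visit P₁ then P₂; paths through both = C(18, 14)·C(3, 2)·C(4, 1) = 36720. Avoid both = 1081575 − 107100 − 81396 + 36720 = 929799.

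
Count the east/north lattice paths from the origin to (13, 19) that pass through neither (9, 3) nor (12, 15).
Number of paths = 259888900

Inclusion–exclusion. Total paths: C(32, 13) = 347373600. Through P₁: C(12, 9)·C(20, 4) = 1065900. Through P₂: C(27, 12)·C(5, 1) = 86919300. Since P₁ is strictly southwest of P₂, a monotone path through both must visit P₁ then P₂; paths through both = C(12, 9)·C(15, 3)·C(5, 1) = 500500. Avoid both = 347373600 − 1065900 − 86919300 + 500500 = 259888900.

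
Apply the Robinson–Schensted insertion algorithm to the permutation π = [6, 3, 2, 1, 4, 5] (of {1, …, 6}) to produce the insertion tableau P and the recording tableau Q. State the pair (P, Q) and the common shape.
P = [1, 4, 5] / [2] / [3] / [6];  Q = [1, 5, 6] / [2] / [3] / [4];  common shape = (3, 1, 1, 1)

Row-insert the values π_1, π_2, … into P one at a time, bumping the leftmost entry strictly greater than the inserted value down to the next row. The recording tableau Q records, in position (i, j), the step at which that cell was added to P.
  Insert 6 (step 1): P = [6];  Q = [1]
  Insert 3 (step 2): P = [3] / [6];  Q = [1] / [2]
  Insert 2 (step 3): P = [2] / [3] / [6];  Q = [1] / [2] / [3]
  Insert 1 (step 4): P = [1] / [2] / [3] / [6];  Q = [1] / [2] / [3] / [4]
  Insert 4 (step 5): P = [1, 4] / [2] / [3] / [6];  Q = [1, 5] / [2] / [3] / [4]
  Insert 5 (step 6): P = [1, 4, 5] / [2] / [3] / [6];  Q = [1, 5, 6] / [2] / [3] / [4]
Final shape: (3, 1, 1, 1).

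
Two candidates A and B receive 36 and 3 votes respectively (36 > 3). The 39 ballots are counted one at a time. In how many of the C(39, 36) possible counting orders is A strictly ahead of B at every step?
Strict-lead orderings = 7733

Total orderings of the 39 votes with 36 for A: C(39, 36) = 9139. By the Bertrand ballot formula (Cycle Lemma / reflection principle), the number of orderings in which A is strictly ahead of B throughout is (p − q)/(p + q) · C(p + q, p) = (36 − 3)/(36 + 3) · 9139 = 7733.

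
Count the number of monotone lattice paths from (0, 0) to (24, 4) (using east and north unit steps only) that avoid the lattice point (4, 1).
Number of paths = 11620

Total paths from (0, 0) to (24, 4): C(28, 24) = 20475. Paths through (4, 1): (paths (0, 0) → (4, 1)) × (paths (4, 1) → (24, 4)) = C(5, 4) · C(23, 20) = 5 · 1771 = 8855. Avoidance count = 20475 − 8855 = 11620.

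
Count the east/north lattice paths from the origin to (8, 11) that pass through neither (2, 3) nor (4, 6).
Number of paths = 31692

Inclusion–exclusion. Total paths: C(19, 8) = 75582. Through P₁: C(5, 2)·C(14, 6) = 30030. Through P₂: C(10, 4)·C(9, 4) = 26460. Since P₁ is strictly southwest of P₂, a monotone path through both must visit P₁ then P₂; paths through both = C(5, 2)·C(5, 2)·C(9, 4) = 12600. Avoid both = 75582 − 30030 − 26460 + 12600 = 31692.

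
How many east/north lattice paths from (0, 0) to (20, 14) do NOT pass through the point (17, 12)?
Number of paths = 873016290

Total paths from (0, 0) to (20, 14): C(34, 20) = 1391975640. Paths through (17, 12): (paths (0, 0) → (17, 12)) × (paths (17, 12) → (20, 14)) = C(29, 17) · C(5, 3) = 51895935 · 10 = 518959350. Avoidance count = 1391975640 − 518959350 = 873016290.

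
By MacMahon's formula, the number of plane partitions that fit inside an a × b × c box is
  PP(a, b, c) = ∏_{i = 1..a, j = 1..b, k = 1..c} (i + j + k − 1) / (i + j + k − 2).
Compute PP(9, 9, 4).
PP(9, 9, 4) = 1832516612010448

Evaluate the triple product over i = 1..9, j = 1..9, k = 1..4. The factors are (2/1) · (3/2) · (4/3) · (5/4) · (3/2) · (4/3) · (5/4) · (6/5) · … (324 factors total). The numerators and denominators telescope so the product is an integer; carrying out the multiplication exactly gives PP(9, 9, 4) = 1832516612010448.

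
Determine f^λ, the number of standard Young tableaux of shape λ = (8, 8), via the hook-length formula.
# SYT of shape (8, 8) = 1430

Hook-length formula: f^λ = n! / Π hook(c), product over all cells c of the Young diagram. For λ = (8, 8), n = 16 boxes. Hook lengths by row (left-to-right, top-to-bottom): [9, 8, 7, 6, 5, 4, 3, 2]; [8, 7, 6, 5, 4, 3, 2, 1]. Product of hooks = 14631321600. So f^λ = 16! / 14631321600 = 20922789888000 / 14631321600 = 1430.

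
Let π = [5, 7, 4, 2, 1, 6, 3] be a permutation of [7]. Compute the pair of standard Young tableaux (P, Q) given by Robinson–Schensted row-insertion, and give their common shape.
P = [1, 3] / [2, 6] / [4, 7] / [5];  Q = [1, 2] / [3, 6] / [4, 7] / [5];  common shape = (2, 2, 2, 1)

Row-insert the values π_1, π_2, … into P one at a time, bumping the leftmost entry strictly greater than the inserted value down to the next row. The recording tableau Q records, in position (i, j), the step at which that cell was added to P.
  Insert 5 (step 1): P = [5];  Q = [1]
  Insert 7 (step 2): P = [5, 7];  Q = [1, 2]
  Insert 4 (step 3): P = [4, 7] / [5];  Q = [1, 2] / [3]
  Insert 2 (step 4): P = [2, 7] / [4] / [5];  Q = [1, 2] / [3] / [4]
  Insert 1 (step 5): P = [1, 7] / [2] / [4] / [5];  Q = [1, 2] / [3] / [4] / [5]
  Insert 6 (step 6): P = [1, 6] / [2, 7] / [4] / [5];  Q = [1, 2] / [3, 6] / [4] / [5]
  Insert 3 (step 7): P = [1, 3] / [2, 6] / [4, 7] / [5];  Q = [1, 2] / [3, 6] / [4, 7] / [5]
Final shape: (2, 2, 2, 1).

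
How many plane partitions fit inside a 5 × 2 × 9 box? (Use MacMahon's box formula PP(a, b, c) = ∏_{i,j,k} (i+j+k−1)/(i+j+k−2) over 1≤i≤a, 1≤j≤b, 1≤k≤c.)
PP(5, 2, 9) = 1002001

Evaluate the triple product over i = 1..5, j = 1..2, k = 1..9. The factors are (2/1) · (3/2) · (4/3) · (5/4) · (6/5) · (7/6) · (8/7) · (9/8) · … (90 factors total). The numerators and denominators telescope so the product is an integer; carrying out the multiplication exactly gives PP(5, 2, 9) = 1002001.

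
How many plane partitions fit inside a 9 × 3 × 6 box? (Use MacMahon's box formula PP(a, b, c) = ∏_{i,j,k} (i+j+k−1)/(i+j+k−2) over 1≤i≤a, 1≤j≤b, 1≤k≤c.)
PP(9, 3, 6) = 2530768240

Evaluate the triple product over i = 1..9, j = 1..3, k = 1..6. The factors are (2/1) · (3/2) · (4/3) · (5/4) · (6/5) · (7/6) · (3/2) · (4/3) · … (162 factors total). The numerators and denominators telescope so the product is an integer; carrying out the multiplication exactly gives PP(9, 3, 6) = 2530768240.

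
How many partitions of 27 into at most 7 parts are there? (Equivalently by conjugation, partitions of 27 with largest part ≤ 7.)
p(27, parts ≤ 7) = 1175

Use the recurrence p(n, m) = p(n, m−1) + p(n−m, m): either the largest part is < m (count p(n, m−1)) or the largest part is exactly m (remove one copy of m, count p(n−m, m)). With p(0, ·) = 1 this gives p(27, parts ≤ 7) = 1175. (By conjugating Young diagrams, this also counts partitions of 27 into at most 7 parts.)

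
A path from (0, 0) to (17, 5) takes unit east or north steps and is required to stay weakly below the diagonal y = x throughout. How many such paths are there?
Number of paths = 19019

By the reflection principle (André's argument), the number of monotone paths to (17, 5) with n ≤ m that never go above y = x is C(22, 17) − C(22, 18) = 26334 − 7315 = 19019.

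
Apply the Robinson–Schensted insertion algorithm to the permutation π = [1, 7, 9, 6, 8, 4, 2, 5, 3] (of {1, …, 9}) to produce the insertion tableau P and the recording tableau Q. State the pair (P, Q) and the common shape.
P = [1, 2, 3] / [4, 5] / [6, 8] / [7, 9];  Q = [1, 2, 3] / [4, 5] / [6, 8] / [7, 9];  common shape = (3, 2, 2, 2)

Row-insert the values π_1, π_2, … into P one at a time, bumping the leftmost entry strictly greater than the inserted value down to the next row. The recording tableau Q records, in position (i, j), the step at which that cell was added to P.
  Insert 1 (step 1): P = [1];  Q = [1]
  Insert 7 (step 2): P = [1, 7];  Q = [1, 2]
  Insert 9 (step 3): P = [1, 7, 9];  Q = [1, 2, 3]
  Insert 6 (step 4): P = [1, 6, 9] / [7];  Q = [1, 2, 3] / [4]
  Insert 8 (step 5): P = [1, 6, 8] / [7, 9];  Q = [1, 2, 3] / [4, 5]
  Insert 4 (step 6): P = [1, 4, 8] / [6, 9] / [7];  Q = [1, 2, 3] / [4, 5] / [6]
  Insert 2 (step 7): P = [1, 2, 8] / [4, 9] / [6] / [7];  Q = [1, 2, 3] / [4, 5] / [6] / [7]
  Insert 5 (step 8): P = [1, 2, 5] / [4, 8] / [6, 9] / [7];  Q = [1, 2, 3] / [4, 5] / [6, 8] / [7]
  Insert 3 (step 9): P = [1, 2, 3] / [4, 5] / [6, 8] / [7, 9];  Q = [1, 2, 3] / [4, 5] / [6, 8] / [7, 9]
Final shape: (3, 2, 2, 2).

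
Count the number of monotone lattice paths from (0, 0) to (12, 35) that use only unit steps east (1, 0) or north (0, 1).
Number of paths = 52251400851

A monotone lattice path from (0, 0) to (12, 35) consists of 12 east steps and 35 north steps in some order, so it is determined by which 12 of the 47 steps are east. The count is C(47, 12) = 52251400851.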